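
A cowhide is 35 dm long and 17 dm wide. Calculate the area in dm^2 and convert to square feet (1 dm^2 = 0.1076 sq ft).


Area = 35 x 17 = 595 dm^2
Conversion: 595 x 0.1076 = 64.02 sq ft


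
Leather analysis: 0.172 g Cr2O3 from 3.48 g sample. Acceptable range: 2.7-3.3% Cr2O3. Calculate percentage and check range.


Cr2O3% = 0.172 / 3.48 x 100 = 4.94%
Acceptable range: 2.7 to 3.3%
Within range: No


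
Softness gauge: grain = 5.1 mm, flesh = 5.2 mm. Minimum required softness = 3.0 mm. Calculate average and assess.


Average = (5.1 + 5.2) / 2 = 5.15 mm
Minimum = 3.0 mm
Meets requirement: Yes


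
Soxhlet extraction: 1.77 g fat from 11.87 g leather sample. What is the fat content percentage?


Fat content = 1.77 / 11.87 x 100
Fat = 14.9%


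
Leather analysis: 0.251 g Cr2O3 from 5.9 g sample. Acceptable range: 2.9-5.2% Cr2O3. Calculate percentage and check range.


Cr2O3 = 4.25%
Within range: Yes

Cr2O3% = 0.251 / 5.9 x 100 = 4.25%
Acceptable range: 2.9 to 5.2%
Within range: Yes


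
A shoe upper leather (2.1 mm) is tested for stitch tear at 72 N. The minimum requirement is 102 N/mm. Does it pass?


STS = 34.3 N/mm
Passes: No


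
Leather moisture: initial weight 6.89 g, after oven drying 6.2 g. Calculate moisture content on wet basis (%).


Moisture = 6.89 - 6.2 = 0.69 g
MC = 0.69 / 6.89 x 100 = 10.0%


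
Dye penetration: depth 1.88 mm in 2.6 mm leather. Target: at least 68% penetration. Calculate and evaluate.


Penetration = 72.3%
Meets target: Yes


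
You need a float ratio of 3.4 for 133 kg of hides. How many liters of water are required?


Water = hide weight x target ratio
Water = 133 x 3.4 = 452.2 L


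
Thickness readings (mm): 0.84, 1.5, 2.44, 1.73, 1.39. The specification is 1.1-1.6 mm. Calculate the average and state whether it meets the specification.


Average = 1.58 mm
Within specification: Yes


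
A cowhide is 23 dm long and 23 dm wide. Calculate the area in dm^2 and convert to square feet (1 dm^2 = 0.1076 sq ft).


529 dm^2
56.92 sq ft


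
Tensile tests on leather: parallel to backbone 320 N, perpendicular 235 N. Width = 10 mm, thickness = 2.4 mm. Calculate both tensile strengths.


Area = 10 x 2.4 = 24.0 mm^2
TS (parallel) = 320 / 24.0 = 13.33 N/mm^2
TS (perpendicular) = 235 / 24.0 = 9.79 N/mm^2


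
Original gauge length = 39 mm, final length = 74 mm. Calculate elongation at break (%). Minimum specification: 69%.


Elongation = 89.7%
Meets spec: Yes

Extension = 74 - 39 = 35 mm
Elongation = 35 / 39 x 100 = 89.7%
Minimum required: 69%
Meets specification: Yes


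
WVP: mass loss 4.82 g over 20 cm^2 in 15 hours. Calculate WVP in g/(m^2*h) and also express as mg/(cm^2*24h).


WVP = 160.67 g/(m^2*h)
Daily rate = 385.60 mg/(cm^2*24h)


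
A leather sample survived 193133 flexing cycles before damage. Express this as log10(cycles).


log10(193133) = 5.29


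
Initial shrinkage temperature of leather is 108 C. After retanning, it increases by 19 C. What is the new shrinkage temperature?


New Ts = 108 + 19 = 127 C


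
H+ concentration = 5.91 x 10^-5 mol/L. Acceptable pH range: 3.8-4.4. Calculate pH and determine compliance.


pH = -log10(5.91 x 10^-5) = 4.23
Range: 3.8 to 4.4
Compliant: Yes


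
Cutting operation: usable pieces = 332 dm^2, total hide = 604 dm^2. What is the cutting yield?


55.0%


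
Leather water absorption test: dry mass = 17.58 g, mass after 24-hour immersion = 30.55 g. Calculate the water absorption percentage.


Water absorbed = 30.55 - 17.58 = 12.97 g
WA% = 12.97 / 17.58 x 100 = 73.8%


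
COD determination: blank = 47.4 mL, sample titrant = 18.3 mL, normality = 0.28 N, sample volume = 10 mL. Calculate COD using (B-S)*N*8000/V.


6518.4 mg/L

COD = (47.4 - 18.3) x 0.28 x 8000 / 10
COD = 29.1 x 0.28 x 8000 / 10
COD = 6518.4 mg/L


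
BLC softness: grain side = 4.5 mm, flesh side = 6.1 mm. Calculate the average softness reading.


5.30 mm

Average = (4.5 + 6.1) / 2
Average = 5.30 mm


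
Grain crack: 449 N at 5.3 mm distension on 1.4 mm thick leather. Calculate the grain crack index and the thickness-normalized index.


Crack index = 84.7 N/mm
Normalized index = 60.5 N/mm per mm

Crack index = 449 / 5.3 = 84.7 N/mm
Normalized = 84.7 / 1.4 = 60.5 N/mm per mm


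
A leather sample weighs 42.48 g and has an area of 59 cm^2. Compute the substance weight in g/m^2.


Substance weight = mass / area x 10000
SW = 42.48 / 59 x 10000
SW = 7200.0 g/m^2


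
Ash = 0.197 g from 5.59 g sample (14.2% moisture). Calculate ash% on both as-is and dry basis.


As-is ash = 3.52%
Dry-basis ash = 4.11%


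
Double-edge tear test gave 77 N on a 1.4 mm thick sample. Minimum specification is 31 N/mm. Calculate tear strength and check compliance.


Tear strength = 55.0 N/mm
Compliant: Yes

Tear strength = 77 / 1.4 = 55.0 N/mm
Required minimum = 31 N/mm
Compliant: Yes


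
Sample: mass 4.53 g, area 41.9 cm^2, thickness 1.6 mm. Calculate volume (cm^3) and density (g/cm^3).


Thickness in cm = 1.6 / 10 = 0.16 cm
Volume = 41.9 x 0.16 = 6.704 cm^3
Density = 4.53 / 6.704 = 0.676 g/cm^3


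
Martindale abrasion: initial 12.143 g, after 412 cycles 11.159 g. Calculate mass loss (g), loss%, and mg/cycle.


Loss = 12.143 - 11.159 = 0.984 g
Loss% = 0.984 / 12.143 x 100 = 8.10%
Rate = 0.984 / 412 x 1000 = 2.388 mg/cycle


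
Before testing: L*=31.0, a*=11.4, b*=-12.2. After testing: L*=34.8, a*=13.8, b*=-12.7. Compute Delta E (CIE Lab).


Delta E = 4.52


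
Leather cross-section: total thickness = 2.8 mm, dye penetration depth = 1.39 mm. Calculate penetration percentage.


Penetration% = 1.39 / 2.8 x 100
Penetration = 49.6%


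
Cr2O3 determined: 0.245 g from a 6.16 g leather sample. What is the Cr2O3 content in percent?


3.98%


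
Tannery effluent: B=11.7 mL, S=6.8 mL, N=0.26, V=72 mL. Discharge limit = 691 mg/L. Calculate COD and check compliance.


COD = 141.6 mg/L
Compliant: Yes


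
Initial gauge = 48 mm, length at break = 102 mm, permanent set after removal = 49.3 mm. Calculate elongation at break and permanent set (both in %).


Elongation at break = 112.5%
Permanent set = 2.7%

Elongation at break = (102 - 48) / 48 x 100 = 112.5%
Permanent set = (49.3 - 48) / 48 x 100 = 2.7%


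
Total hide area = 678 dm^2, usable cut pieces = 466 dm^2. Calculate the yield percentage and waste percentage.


Yield = 68.7%
Waste = 31.3%


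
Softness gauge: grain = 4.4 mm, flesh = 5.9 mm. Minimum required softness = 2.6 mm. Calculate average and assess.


Average = (4.4 + 5.9) / 2 = 5.15 mm
Minimum = 2.6 mm
Meets requirement: Yes


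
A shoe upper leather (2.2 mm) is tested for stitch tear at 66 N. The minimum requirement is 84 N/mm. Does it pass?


STS = 30.0 N/mm
Passes: No

STS = 66 / 2.2 = 30.0 N/mm
Minimum required: 84 N/mm
Passes: No


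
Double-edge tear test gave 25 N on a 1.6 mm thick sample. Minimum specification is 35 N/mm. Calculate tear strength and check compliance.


Tear strength = 25 / 1.6 = 15.6 N/mm
Required minimum = 35 N/mm
Compliant: No


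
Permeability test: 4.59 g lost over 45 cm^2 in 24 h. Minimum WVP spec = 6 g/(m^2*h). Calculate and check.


WVP = 42.50 g/(m^2*h)
Meets specification: Yes

WVP = 4.59 / (45 x 24) x 10000 = 42.50 g/(m^2*h)
Minimum: 6 g/(m^2*h)
Meets spec: Yes


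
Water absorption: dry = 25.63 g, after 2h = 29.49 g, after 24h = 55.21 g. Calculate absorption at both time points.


WA (2h) = (29.49 - 25.63) / 25.63 x 100 = 15.1%
WA (24h) = (55.21 - 25.63) / 25.63 x 100 = 115.4%


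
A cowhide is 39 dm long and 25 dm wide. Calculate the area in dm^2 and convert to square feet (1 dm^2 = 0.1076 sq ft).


Area = 39 x 25 = 975 dm^2
Conversion: 975 x 0.1076 = 104.91 sq ft


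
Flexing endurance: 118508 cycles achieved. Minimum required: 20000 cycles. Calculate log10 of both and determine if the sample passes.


Achieved: log10 = 5.07
Required: log10 = 4.30
Passes: Yes


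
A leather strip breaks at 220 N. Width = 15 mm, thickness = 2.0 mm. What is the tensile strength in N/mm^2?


7.33 N/mm^2

Cross-sectional area = 15 x 2.0 = 30.0 mm^2
Tensile strength = 220 / 30.0 = 7.33 N/mm^2


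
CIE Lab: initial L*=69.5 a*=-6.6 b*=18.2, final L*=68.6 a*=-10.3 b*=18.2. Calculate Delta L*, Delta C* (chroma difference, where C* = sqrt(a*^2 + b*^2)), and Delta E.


Delta L* = -0.9
Delta C* = 1.55
Delta E = 3.81


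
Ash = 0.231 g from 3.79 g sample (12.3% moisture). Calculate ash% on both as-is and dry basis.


As-is ash = 6.09%
Dry-basis ash = 6.95%


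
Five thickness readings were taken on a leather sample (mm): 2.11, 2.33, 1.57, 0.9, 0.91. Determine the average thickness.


1.56 mm


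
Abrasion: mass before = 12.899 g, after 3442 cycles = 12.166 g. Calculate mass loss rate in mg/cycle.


Mass loss = 12.899 - 12.166 = 0.733 g
Rate = 0.733 / 3442 x 1000 = 0.213 mg/cycle


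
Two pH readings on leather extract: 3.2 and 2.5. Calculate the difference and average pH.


Difference = 0.7
Average pH = 2.85


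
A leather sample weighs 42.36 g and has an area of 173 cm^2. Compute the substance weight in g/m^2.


2448.6 g/m^2


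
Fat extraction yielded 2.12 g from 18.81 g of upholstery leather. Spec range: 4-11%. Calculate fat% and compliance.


Fat% = 2.12 / 18.81 x 100 = 11.3%
Spec range: 4-11%
Compliant: No


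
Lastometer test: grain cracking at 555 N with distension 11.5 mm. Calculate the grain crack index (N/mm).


48.3 N/mm

Grain crack index = force / distension
Index = 555 / 11.5 = 48.3 N/mm


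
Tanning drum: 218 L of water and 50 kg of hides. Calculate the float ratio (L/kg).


4.4

Float ratio = water / hide weight
Ratio = 218 / 50 = 4.4


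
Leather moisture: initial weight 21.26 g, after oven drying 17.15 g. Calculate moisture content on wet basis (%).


19.3%

Moisture = 21.26 - 17.15 = 4.11 g
MC = 4.11 / 21.26 x 100 = 19.3%


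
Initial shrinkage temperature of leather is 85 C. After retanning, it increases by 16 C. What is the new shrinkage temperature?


New Ts = 85 + 16 = 101 C


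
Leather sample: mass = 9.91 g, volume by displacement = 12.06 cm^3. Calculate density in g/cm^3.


0.822 g/cm^3

Density = mass / volume
Density = 9.91 / 12.06 = 0.822 g/cm^3


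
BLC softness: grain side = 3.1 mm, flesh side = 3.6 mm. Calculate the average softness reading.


Average = (3.1 + 3.6) / 2
Average = 3.35 mm


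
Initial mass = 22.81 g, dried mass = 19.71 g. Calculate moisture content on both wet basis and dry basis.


Wet basis = 13.6%
Dry basis = 15.7%

Moisture lost = 22.81 - 19.71 = 3.10 g
Wet basis MC = 3.10 / 22.81 x 100 = 13.6%
Dry basis MC = 3.10 / 19.71 x 100 = 15.7%


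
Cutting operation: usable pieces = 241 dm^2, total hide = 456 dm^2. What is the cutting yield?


Yield = usable / total x 100
Yield = 241 / 456 x 100 = 52.9%


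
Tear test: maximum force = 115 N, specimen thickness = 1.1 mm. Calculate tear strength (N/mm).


104.5 N/mm


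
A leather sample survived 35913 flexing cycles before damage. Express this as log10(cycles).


log10(35913) = 4.56


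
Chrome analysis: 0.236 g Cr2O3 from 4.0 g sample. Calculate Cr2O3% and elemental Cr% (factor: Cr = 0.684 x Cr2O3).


Cr2O3 = 5.90%
Cr = 4.04%

Cr2O3% = 0.236 / 4.0 x 100 = 5.90%
Cr% = 5.90 x 0.684 = 4.04%


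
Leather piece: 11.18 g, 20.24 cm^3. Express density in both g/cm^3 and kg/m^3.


0.552 g/cm^3
552 kg/m^3

Density = 11.18 / 20.24 = 0.552 g/cm^3
Convert: 0.552 x 1000 = 552 kg/m^3


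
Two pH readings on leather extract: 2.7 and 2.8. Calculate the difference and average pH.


Difference = 0.1
Average pH = 2.75

Difference = |2.7 - 2.8| = 0.1
Average = (2.7 + 2.8) / 2 = 2.75


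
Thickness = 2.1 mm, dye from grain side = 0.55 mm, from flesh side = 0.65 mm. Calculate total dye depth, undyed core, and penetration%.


Total dyed = 1.20 mm
Undyed core = 0.90 mm
Penetration = 57.1%

Total dyed = 0.55 + 0.65 = 1.20 mm
Undyed core = 2.1 - 1.20 = 0.90 mm
Penetration = 1.20 / 2.1 x 100 = 57.1%


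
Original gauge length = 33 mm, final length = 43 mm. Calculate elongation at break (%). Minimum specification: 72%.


Extension = 43 - 33 = 10 mm
Elongation = 10 / 33 x 100 = 30.3%
Minimum required: 72%
Meets specification: No


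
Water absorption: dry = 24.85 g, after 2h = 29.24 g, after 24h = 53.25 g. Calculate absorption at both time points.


WA (2h) = (29.24 - 24.85) / 24.85 x 100 = 17.7%
WA (24h) = (53.25 - 24.85) / 24.85 x 100 = 114.3%


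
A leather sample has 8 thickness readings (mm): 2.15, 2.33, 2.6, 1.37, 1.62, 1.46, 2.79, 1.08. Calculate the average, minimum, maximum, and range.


Sum = 15.40
Average = 15.40 / 8 = 1.93 mm
Minimum = 1.08 mm
Maximum = 2.79 mm
Range = 2.79 - 1.08 = 1.71 mm


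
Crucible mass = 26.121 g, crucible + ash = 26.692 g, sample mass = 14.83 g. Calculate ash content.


Ash mass = 0.571 g
Ash content = 3.85%

Ash mass = 26.692 - 26.121 = 0.571 g
Ash% = 0.571 / 14.83 x 100 = 3.85%


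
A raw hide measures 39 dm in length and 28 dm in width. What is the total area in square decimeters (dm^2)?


1092 dm^2

Area = length x width
Area = 39 x 28 = 1092 dm^2


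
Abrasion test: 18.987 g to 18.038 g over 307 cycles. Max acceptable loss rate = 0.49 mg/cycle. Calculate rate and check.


Loss = 18.987 - 18.038 = 0.949 g
Rate = 0.949 g / 307 cycles x 1000 = 3.091 mg/cycle
Max = 0.49 mg/cycle
Passes: No


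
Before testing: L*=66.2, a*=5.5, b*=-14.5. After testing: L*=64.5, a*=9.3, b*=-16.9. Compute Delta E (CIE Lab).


dL = 64.5 - 66.2 = -1.7
da = 9.3 - 5.5 = 3.8
db = -16.9 - (-14.5) = -2.4
dE = sqrt((-1.7)^2 + (3.8)^2 + (-2.4)^2) = 4.81


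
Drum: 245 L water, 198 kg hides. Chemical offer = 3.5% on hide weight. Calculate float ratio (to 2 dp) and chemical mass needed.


Float ratio = 245 / 198 = 1.24
Chemical = 198 x 3.5 / 100 = 6.93 kg


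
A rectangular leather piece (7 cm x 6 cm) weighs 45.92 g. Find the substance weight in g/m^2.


Area = 7 x 6 = 42 cm^2
SW = 45.92 / 42 x 10000 = 10933.3 g/m^2


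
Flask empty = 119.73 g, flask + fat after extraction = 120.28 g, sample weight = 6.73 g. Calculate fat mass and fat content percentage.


Fat mass = 120.28 - 119.73 = 0.55 g
Fat% = 0.55 / 6.73 x 100 = 8.2%


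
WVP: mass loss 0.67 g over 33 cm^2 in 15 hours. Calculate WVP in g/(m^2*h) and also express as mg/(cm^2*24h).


WVP = 13.54 g/(m^2*h)
Daily rate = 32.48 mg/(cm^2*24h)

WVP = 0.67 / (33 x 15) x 10000 = 13.54 g/(m^2*h)
Mass loss in mg = 0.67 x 1000 = 670 mg
Per cm^2 per 24h in mg: 670 x 24 / (33 x 15) = 16080 / 495 = 32.48 mg/(cm^2*24h)


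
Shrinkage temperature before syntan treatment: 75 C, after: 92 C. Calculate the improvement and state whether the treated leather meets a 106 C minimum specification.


Improvement = 17 C
Meets 106 C spec: No

Improvement = 92 - 75 = 17 C
Spec check: 92 C >= 106 C? No


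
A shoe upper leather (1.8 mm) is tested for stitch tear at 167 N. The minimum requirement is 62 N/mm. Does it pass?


STS = 92.8 N/mm
Passes: Yes


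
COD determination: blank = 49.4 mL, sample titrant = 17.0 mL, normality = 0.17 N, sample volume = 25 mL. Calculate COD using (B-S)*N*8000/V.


1762.6 mg/L

COD = (49.4 - 17.0) x 0.17 x 8000 / 25
COD = 32.4 x 0.17 x 8000 / 25
COD = 1762.6 mg/L


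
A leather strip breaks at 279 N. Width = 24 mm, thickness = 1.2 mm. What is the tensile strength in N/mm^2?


9.69 N/mm^2


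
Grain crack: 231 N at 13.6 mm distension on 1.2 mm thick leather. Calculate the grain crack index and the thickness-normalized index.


Crack index = 17.0 N/mm
Normalized index = 14.2 N/mm per mm

Crack index = 231 / 13.6 = 17.0 N/mm
Normalized = 17.0 / 1.2 = 14.2 N/mm per mm


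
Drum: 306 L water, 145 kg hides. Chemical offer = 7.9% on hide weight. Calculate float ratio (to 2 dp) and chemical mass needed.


Float ratio = 2.11
Chemical needed = 11.455 kg

Float ratio = 306 / 145 = 2.11
Chemical = 145 x 7.9 / 100 = 11.455 kg


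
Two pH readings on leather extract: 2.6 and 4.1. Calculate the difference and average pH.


Difference = |2.6 - 4.1| = 1.5
Average = (2.6 + 4.1) / 2 = 3.35


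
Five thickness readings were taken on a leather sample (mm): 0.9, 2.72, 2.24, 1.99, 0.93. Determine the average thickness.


Sum = 0.9 + 2.72 + 2.24 + 1.99 + 0.93 = 8.78
Average = 8.78 / 5 = 1.76 mm


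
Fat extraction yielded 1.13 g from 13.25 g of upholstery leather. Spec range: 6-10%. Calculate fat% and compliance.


Fat% = 1.13 / 13.25 x 100 = 8.5%
Spec range: 6-10%
Compliant: Yes


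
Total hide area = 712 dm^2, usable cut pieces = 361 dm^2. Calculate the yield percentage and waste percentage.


Yield = 361 / 712 x 100 = 50.7%
Waste = 712 - 361 = 351 dm^2
Waste% = 100 - 50.7 = 49.3%


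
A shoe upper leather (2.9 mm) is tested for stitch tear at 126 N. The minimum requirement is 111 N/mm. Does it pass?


STS = 126 / 2.9 = 43.4 N/mm
Minimum required: 111 N/mm
Passes: No


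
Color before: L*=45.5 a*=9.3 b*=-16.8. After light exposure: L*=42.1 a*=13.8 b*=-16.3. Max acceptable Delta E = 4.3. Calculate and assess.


dL = -3.4, da = 4.5, db = 0.5
dE = sqrt((-3.4)^2 + (4.5)^2 + (0.5)^2) = 5.66
Max = 4.3
Passes: No


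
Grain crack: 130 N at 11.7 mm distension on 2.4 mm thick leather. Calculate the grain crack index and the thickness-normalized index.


Crack index = 11.1 N/mm
Normalized index = 4.6 N/mm per mm

Crack index = 130 / 11.7 = 11.1 N/mm
Normalized = 11.1 / 2.4 = 4.6 N/mm per mm


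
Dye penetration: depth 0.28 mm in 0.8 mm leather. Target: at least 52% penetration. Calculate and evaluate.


Penetration = 35.0%
Meets target: No


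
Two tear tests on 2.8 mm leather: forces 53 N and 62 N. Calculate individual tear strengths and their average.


Tear 1 = 18.9 N/mm
Tear 2 = 22.1 N/mm
Average = 20.5 N/mm


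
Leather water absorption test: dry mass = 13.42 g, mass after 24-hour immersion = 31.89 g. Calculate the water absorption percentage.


137.6%

Water absorbed = 31.89 - 13.42 = 18.47 g
WA% = 18.47 / 13.42 x 100 = 137.6%


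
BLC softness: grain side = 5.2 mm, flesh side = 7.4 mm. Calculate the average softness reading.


Average = (5.2 + 7.4) / 2
Average = 6.30 mm


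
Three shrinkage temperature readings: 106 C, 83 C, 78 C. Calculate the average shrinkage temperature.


Average = (106 + 83 + 78) / 3
Average = 267 / 3 = 89.0 C


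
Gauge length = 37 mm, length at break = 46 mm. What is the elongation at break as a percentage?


24.3%

Extension = 46 - 37 = 9 mm
Elongation = 9 / 37 x 100 = 24.3%


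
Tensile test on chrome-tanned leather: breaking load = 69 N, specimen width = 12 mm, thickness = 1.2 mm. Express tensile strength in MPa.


Cross-section = 12 x 1.2 = 14.4 mm^2
TS = 69 / 14.4 = 4.79 MPa
(1 N/mm^2 = 1 MPa)


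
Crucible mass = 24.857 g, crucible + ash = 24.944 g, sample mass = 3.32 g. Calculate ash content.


Ash mass = 0.087 g
Ash content = 2.62%

Ash mass = 24.944 - 24.857 = 0.087 g
Ash% = 0.087 / 3.32 x 100 = 2.62%


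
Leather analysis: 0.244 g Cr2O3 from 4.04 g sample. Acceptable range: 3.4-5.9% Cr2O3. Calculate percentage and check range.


Cr2O3 = 6.04%
Within range: No


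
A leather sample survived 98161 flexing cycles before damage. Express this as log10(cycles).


4.99


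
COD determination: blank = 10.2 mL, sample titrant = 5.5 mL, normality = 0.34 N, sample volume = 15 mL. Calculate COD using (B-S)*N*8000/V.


852.3 mg/L


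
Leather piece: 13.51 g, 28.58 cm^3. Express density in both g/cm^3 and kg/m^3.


Density = 13.51 / 28.58 = 0.473 g/cm^3
Convert: 0.473 x 1000 = 473 kg/m^3


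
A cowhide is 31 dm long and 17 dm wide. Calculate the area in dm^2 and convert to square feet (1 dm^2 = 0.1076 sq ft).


527 dm^2
56.71 sq ft

Area = 31 x 17 = 527 dm^2
Conversion: 527 x 0.1076 = 56.71 sq ft


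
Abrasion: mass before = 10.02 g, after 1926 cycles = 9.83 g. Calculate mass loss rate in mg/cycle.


Mass loss = 10.02 - 9.83 = 0.190 g
Rate = 0.190 / 1926 x 1000 = 0.099 mg/cycle


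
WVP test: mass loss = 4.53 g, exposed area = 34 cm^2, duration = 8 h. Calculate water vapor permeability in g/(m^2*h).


WVP = mass_loss / (area x time) x 10000
WVP = 4.53 / (34 x 8) x 10000
WVP = 4.53 / 272 x 10000 = 166.54 g/(m^2*h)


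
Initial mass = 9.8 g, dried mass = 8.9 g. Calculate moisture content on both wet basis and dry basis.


Moisture lost = 9.8 - 8.9 = 0.90 g
Wet basis MC = 0.90 / 9.8 x 100 = 9.2%
Dry basis MC = 0.90 / 8.9 x 100 = 10.1%


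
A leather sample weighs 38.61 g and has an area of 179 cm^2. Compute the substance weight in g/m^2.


2157.0 g/m^2

Substance weight = mass / area x 10000
SW = 38.61 / 179 x 10000
SW = 2157.0 g/m^2


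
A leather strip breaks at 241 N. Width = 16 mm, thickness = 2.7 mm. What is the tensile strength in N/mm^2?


5.58 N/mm^2


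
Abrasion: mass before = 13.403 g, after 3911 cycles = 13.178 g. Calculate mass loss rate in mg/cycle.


0.058 mg/cycle

Mass loss = 13.403 - 13.178 = 0.225 g
Rate = 0.225 / 3911 x 1000 = 0.058 mg/cycle


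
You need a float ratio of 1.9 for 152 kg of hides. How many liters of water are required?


288.8 L


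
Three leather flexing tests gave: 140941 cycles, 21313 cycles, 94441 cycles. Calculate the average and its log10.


Average = (140941 + 21313 + 94441) / 3 = 85565 cycles
log10(85565) = 4.93


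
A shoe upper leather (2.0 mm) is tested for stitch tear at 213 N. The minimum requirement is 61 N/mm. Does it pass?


STS = 106.5 N/mm
Passes: Yes


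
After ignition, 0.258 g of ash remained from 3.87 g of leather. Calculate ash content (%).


6.67%

Ash% = 0.258 / 3.87 x 100
Ash% = 6.67%


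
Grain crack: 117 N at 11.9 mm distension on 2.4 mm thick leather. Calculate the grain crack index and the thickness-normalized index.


Crack index = 117 / 11.9 = 9.8 N/mm
Normalized = 9.8 / 2.4 = 4.1 N/mm per mm


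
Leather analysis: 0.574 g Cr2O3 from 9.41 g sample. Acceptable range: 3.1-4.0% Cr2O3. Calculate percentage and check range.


Cr2O3% = 0.574 / 9.41 x 100 = 6.10%
Acceptable range: 3.1 to 4.0%
Within range: No


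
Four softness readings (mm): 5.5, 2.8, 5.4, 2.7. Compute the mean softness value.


4.10 mm

Sum = 5.5 + 2.8 + 5.4 + 2.7
Mean = 16.4 / 4 = 4.10 mm


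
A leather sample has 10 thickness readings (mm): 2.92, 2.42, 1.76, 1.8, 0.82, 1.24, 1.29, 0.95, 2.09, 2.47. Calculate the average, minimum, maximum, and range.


Sum = 17.76
Average = 17.76 / 10 = 1.78 mm
Minimum = 0.82 mm
Maximum = 2.92 mm
Range = 2.92 - 0.82 = 2.10 mm


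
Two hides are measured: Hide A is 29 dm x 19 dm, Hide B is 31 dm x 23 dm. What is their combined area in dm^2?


Hide A area = 29 x 19 = 551 dm^2
Hide B area = 31 x 23 = 713 dm^2
Total = 551 + 713 = 1264 dm^2


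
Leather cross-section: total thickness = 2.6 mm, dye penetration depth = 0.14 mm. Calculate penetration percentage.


5.4%


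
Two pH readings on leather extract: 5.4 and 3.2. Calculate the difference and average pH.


Difference = |5.4 - 3.2| = 2.2
Average = (5.4 + 3.2) / 2 = 4.30


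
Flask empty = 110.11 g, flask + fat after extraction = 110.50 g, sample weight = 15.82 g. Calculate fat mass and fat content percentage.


Fat mass = 110.50 - 110.11 = 0.39 g
Fat% = 0.39 / 15.82 x 100 = 2.5%


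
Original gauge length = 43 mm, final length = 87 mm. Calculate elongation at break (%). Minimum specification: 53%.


Extension = 87 - 43 = 44 mm
Elongation = 44 / 43 x 100 = 102.3%
Minimum required: 53%
Meets specification: Yes


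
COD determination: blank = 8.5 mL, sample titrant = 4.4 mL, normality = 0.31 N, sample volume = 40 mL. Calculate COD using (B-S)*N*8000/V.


254.2 mg/L


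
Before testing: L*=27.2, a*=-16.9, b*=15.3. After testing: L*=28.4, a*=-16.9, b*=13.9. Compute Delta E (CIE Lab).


Delta E = 1.84

dL = 28.4 - 27.2 = 1.2
da = -16.9 - (-16.9) = 0.0
db = 13.9 - 15.3 = -1.4
dE = sqrt((1.2)^2 + (0.0)^2 + (-1.4)^2) = 1.84


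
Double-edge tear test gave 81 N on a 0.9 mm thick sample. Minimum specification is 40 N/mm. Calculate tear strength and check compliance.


Tear strength = 81 / 0.9 = 90.0 N/mm
Required minimum = 40 N/mm
Compliant: Yes


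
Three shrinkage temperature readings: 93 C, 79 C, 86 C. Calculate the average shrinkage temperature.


86.0 C


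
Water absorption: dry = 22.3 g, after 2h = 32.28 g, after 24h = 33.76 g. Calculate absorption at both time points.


WA (2h) = (32.28 - 22.3) / 22.3 x 100 = 44.8%
WA (24h) = (33.76 - 22.3) / 22.3 x 100 = 51.4%


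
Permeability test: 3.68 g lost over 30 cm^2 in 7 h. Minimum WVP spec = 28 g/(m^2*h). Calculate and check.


WVP = 175.24 g/(m^2*h)
Meets specification: Yes


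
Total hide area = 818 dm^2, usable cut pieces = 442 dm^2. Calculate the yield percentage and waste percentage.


Yield = 442 / 818 x 100 = 54.0%
Waste = 818 - 442 = 376 dm^2
Waste% = 100 - 54.0 = 46.0%


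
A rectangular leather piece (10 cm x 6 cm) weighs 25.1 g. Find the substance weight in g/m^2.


4183.3 g/m^2


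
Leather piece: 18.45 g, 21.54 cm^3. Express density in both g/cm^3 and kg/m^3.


Density = 18.45 / 21.54 = 0.857 g/cm^3
Convert: 0.857 x 1000 = 857 kg/m^3


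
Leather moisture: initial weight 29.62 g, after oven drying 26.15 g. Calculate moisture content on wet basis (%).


Moisture = 29.62 - 26.15 = 3.47 g
MC = 3.47 / 29.62 x 100 = 11.7%


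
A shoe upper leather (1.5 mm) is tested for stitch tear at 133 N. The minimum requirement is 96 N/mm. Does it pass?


STS = 133 / 1.5 = 88.7 N/mm
Minimum required: 96 N/mm
Passes: No


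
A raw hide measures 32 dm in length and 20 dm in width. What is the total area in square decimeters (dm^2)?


Area = length x width
Area = 32 x 20 = 640 dm^2


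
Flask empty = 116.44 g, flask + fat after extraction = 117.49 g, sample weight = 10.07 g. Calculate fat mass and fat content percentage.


Fat mass = 1.05 g
Fat content = 10.4%

Fat mass = 117.49 - 116.44 = 1.05 g
Fat% = 1.05 / 10.07 x 100 = 10.4%


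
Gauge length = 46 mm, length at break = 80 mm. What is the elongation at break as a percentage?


73.9%

Extension = 80 - 46 = 34 mm
Elongation = 34 / 46 x 100 = 73.9%


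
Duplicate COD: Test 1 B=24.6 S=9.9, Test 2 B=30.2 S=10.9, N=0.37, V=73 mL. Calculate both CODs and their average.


COD1 = 596.1 mg/L
COD2 = 782.6 mg/L
Average = 689.4 mg/L

COD1 = (24.6 - 9.9) x 0.37 x 8000 / 73 = 596.1 mg/L
COD2 = (30.2 - 10.9) x 0.37 x 8000 / 73 = 782.6 mg/L
Average = (596.1 + 782.6) / 2 = 689.4 mg/L


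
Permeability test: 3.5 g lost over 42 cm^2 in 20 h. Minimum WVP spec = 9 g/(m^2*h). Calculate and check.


WVP = 3.5 / (42 x 20) x 10000 = 41.67 g/(m^2*h)
Minimum: 9 g/(m^2*h)
Meets spec: Yes


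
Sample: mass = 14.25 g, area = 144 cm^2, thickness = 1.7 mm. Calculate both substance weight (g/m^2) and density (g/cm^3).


SW = 14.25 / 144 x 10000 = 989.6 g/m^2
Volume = 144 x 1.7 / 10 = 24.48 cm^3
Density = 14.25 / 24.48 = 0.582 g/cm^3


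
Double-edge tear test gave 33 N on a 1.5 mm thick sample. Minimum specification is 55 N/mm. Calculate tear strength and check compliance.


Tear strength = 33 / 1.5 = 22.0 N/mm
Required minimum = 55 N/mm
Compliant: No


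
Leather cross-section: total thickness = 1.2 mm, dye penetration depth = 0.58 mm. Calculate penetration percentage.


48.3%


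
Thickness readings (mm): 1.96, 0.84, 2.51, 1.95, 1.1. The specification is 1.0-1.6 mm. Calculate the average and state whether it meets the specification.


Average = 1.67 mm
Within specification: No


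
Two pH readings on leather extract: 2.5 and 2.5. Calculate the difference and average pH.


Difference = |2.5 - 2.5| = 0.0
Average = (2.5 + 2.5) / 2 = 2.50


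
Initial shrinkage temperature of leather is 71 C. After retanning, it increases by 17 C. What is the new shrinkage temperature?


New Ts = 71 + 17 = 88 C


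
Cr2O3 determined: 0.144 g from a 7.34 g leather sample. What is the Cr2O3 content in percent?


Cr2O3% = 0.144 / 7.34 x 100
Cr2O3% = 1.96%


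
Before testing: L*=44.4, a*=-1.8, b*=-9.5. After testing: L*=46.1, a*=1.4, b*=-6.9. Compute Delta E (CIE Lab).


dL = 46.1 - 44.4 = 1.7
da = 1.4 - (-1.8) = 3.2
db = -6.9 - (-9.5) = 2.6
dE = sqrt((1.7)^2 + (3.2)^2 + (2.6)^2) = 4.46


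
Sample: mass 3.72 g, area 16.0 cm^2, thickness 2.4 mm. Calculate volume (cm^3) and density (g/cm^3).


Volume = 3.840 cm^3
Density = 0.969 g/cm^3

Thickness in cm = 2.4 / 10 = 0.24 cm
Volume = 16.0 x 0.24 = 3.840 cm^3
Density = 3.72 / 3.840 = 0.969 g/cm^3


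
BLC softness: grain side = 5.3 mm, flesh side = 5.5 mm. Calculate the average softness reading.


5.40 mm

Average = (5.3 + 5.5) / 2
Average = 5.40 mm


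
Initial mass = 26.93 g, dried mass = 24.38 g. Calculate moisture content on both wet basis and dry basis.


Moisture lost = 26.93 - 24.38 = 2.55 g
Wet basis MC = 2.55 / 26.93 x 100 = 9.5%
Dry basis MC = 2.55 / 24.38 x 100 = 10.5%


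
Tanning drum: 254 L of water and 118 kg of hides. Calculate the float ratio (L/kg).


Float ratio = water / hide weight
Ratio = 254 / 118 = 2.2


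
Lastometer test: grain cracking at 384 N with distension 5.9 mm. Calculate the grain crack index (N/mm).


65.1 N/mm

Grain crack index = force / distension
Index = 384 / 5.9 = 65.1 N/mm


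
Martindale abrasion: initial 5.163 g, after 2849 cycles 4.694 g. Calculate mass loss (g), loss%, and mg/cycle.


Loss = 5.163 - 4.694 = 0.469 g
Loss% = 0.469 / 5.163 x 100 = 9.08%
Rate = 0.469 / 2849 x 1000 = 0.165 mg/cycle


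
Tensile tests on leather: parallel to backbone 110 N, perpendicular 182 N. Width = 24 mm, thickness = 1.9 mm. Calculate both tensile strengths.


Area = 24 x 1.9 = 45.6 mm^2
TS (parallel) = 110 / 45.6 = 2.41 N/mm^2
TS (perpendicular) = 182 / 45.6 = 3.99 N/mm^2


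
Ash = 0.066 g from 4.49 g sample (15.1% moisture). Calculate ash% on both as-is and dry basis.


As-is ash% = 0.066 / 4.49 x 100 = 1.47%
Dry mass = 4.49 x (100 - 15.1) / 100 = 3.81201 g
Dry-basis ash% = 0.066 / 3.81201 x 100 = 1.73%


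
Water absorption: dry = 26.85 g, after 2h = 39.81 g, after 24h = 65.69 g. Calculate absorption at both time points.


2h absorption = 48.3%
24h absorption = 144.7%

WA (2h) = (39.81 - 26.85) / 26.85 x 100 = 48.3%
WA (24h) = (65.69 - 26.85) / 26.85 x 100 = 144.7%


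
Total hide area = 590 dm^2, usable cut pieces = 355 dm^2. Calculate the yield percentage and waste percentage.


Yield = 60.2%
Waste = 39.8%


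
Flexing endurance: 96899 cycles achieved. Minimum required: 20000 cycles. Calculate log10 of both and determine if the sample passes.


Achieved: log10 = 4.99
Required: log10 = 4.30
Passes: Yes

log10(96899) = 4.99
log10(20000) = 4.30
Passes: Yes


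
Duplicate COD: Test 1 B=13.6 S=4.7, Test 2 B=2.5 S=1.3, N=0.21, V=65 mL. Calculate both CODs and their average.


COD1 = 230.0 mg/L
COD2 = 31.0 mg/L
Average = 130.5 mg/L

COD1 = (13.6 - 4.7) x 0.21 x 8000 / 65 = 230.0 mg/L
COD2 = (2.5 - 1.3) x 0.21 x 8000 / 65 = 31.0 mg/L
Average = (230.0 + 31.0) / 2 = 130.5 mg/L


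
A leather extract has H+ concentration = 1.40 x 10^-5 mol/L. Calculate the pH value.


pH = 4.85


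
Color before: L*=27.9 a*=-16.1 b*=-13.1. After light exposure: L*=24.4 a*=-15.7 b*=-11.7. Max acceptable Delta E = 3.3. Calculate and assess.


dL = -3.5, da = 0.4, db = 1.4
dE = sqrt((-3.5)^2 + (0.4)^2 + (1.4)^2) = 3.79
Max = 3.3
Passes: No


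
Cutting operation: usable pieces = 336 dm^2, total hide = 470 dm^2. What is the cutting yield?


71.5%

Yield = usable / total x 100
Yield = 336 / 470 x 100 = 71.5%


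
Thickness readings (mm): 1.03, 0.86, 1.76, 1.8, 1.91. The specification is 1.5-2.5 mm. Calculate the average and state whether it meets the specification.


Average = 1.47 mm
Within specification: No

Sum = 7.36
Average = 7.36 / 5 = 1.47 mm
Specification range: 1.5 to 2.5 mm
Within spec: No


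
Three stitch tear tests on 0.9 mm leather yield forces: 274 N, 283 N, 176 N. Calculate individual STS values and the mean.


STS1 = 304.4 N/mm
STS2 = 314.4 N/mm
STS3 = 195.6 N/mm
Mean = 271.5 N/mm


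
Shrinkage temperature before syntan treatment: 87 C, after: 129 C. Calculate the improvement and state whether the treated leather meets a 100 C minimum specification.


Improvement = 129 - 87 = 42 C
Spec check: 129 C >= 100 C? Yes


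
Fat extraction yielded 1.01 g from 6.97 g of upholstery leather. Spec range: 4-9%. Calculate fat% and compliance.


Fat content = 14.5%
Compliant: No

Fat% = 1.01 / 6.97 x 100 = 14.5%
Spec range: 4-9%
Compliant: No


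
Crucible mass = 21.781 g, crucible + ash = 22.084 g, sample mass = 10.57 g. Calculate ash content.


Ash mass = 22.084 - 21.781 = 0.303 g
Ash% = 0.303 / 10.57 x 100 = 2.87%


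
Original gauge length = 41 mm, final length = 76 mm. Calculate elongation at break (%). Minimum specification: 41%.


Extension = 76 - 41 = 35 mm
Elongation = 35 / 41 x 100 = 85.4%
Minimum required: 41%
Meets specification: Yes


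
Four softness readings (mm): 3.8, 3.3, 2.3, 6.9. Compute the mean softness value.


Sum = 3.8 + 3.3 + 2.3 + 6.9
Mean = 16.3 / 4 = 4.08 mm


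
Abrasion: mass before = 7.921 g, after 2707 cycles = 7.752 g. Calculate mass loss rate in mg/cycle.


Mass loss = 7.921 - 7.752 = 0.169 g
Rate = 0.169 / 2707 x 1000 = 0.062 mg/cycle


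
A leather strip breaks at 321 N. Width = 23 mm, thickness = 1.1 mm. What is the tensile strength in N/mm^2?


12.69 N/mm^2

Cross-sectional area = 23 x 1.1 = 25.3 mm^2
Tensile strength = 321 / 25.3 = 12.69 N/mm^2


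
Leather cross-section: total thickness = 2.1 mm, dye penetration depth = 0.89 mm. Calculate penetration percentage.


42.4%

Penetration% = 0.89 / 2.1 x 100
Penetration = 42.4%


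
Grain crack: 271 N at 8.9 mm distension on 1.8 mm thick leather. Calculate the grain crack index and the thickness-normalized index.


Crack index = 30.4 N/mm
Normalized index = 16.9 N/mm per mm

Crack index = 271 / 8.9 = 30.4 N/mm
Normalized = 30.4 / 1.8 = 16.9 N/mm per mm


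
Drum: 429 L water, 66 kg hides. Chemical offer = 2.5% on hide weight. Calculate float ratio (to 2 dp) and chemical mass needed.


Float ratio = 6.50
Chemical needed = 1.65 kg

Float ratio = 429 / 66 = 6.50
Chemical = 66 x 2.5 / 100 = 1.65 kg


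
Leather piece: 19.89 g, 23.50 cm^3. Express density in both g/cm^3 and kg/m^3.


0.846 g/cm^3
846 kg/m^3


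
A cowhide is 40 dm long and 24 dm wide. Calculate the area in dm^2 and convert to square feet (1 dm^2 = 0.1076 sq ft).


960 dm^2
103.30 sq ft

Area = 40 x 24 = 960 dm^2
Conversion: 960 x 0.1076 = 103.30 sq ft


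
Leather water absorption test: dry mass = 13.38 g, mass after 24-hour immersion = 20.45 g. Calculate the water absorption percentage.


Water absorbed = 20.45 - 13.38 = 7.07 g
WA% = 7.07 / 13.38 x 100 = 52.8%


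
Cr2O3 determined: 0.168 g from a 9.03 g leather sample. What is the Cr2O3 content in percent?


Cr2O3% = 0.168 / 9.03 x 100
Cr2O3% = 1.86%


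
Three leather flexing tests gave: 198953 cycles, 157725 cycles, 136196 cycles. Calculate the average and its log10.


Average = (198953 + 157725 + 136196) / 3 = 164291 cycles
log10(164291) = 5.22


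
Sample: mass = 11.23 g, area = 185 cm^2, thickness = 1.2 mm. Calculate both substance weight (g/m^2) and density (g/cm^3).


Substance weight = 607.0 g/m^2
Density = 0.506 g/cm^3


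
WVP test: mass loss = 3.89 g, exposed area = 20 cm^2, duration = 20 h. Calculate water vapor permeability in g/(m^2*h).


97.25 g/(m^2*h)

WVP = mass_loss / (area x time) x 10000
WVP = 3.89 / (20 x 20) x 10000
WVP = 3.89 / 400 x 10000 = 97.25 g/(m^2*h)


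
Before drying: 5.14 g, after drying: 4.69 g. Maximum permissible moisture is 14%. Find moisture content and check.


MC = (5.14 - 4.69) / 5.14 x 100 = 8.8%
Maximum: 14%
Acceptable: Yes


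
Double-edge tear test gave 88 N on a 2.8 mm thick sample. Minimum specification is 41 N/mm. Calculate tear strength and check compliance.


Tear strength = 88 / 2.8 = 31.4 N/mm
Required minimum = 41 N/mm
Compliant: No


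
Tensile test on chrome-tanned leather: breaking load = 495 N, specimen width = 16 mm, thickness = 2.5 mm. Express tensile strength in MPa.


Cross-section = 16 x 2.5 = 40.0 mm^2
TS = 495 / 40.0 = 12.38 MPa
(1 N/mm^2 = 1 MPa)


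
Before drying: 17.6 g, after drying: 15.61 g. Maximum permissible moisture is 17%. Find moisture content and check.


MC = (17.6 - 15.61) / 17.6 x 100 = 11.3%
Maximum: 17%
Acceptable: Yes


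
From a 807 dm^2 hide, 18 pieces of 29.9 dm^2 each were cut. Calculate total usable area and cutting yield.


Total usable = 18 x 29.9 = 538.2 dm^2
Yield = 538.2 / 807 x 100 = 66.7%


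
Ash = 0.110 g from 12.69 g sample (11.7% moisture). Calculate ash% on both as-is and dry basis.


As-is ash = 0.87%
Dry-basis ash = 0.98%

As-is ash% = 0.110 / 12.69 x 100 = 0.87%
Dry mass = 12.69 x (100 - 11.7) / 100 = 11.20527 g
Dry-basis ash% = 0.110 / 11.20527 x 100 = 0.98%


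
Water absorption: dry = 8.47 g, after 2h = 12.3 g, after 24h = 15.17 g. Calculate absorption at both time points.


WA (2h) = (12.3 - 8.47) / 8.47 x 100 = 45.2%
WA (24h) = (15.17 - 8.47) / 8.47 x 100 = 79.1%


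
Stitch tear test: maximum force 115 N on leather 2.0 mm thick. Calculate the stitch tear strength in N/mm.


Stitch tear strength = force / thickness
STS = 115 / 2.0 = 57.5 N/mm


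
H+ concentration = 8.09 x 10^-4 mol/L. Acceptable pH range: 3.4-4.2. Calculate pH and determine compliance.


pH = 3.09
Compliant: No

pH = -log10(8.09 x 10^-4) = 3.09
Range: 3.4 to 4.2
Compliant: No


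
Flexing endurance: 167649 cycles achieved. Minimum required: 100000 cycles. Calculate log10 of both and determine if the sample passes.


Achieved: log10 = 5.22
Required: log10 = 5.00
Passes: Yes

log10(167649) = 5.22
log10(100000) = 5.00
Passes: Yes


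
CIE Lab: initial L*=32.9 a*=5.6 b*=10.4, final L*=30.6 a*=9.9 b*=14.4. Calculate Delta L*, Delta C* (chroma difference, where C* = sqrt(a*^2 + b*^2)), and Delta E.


Delta L* = 30.6 - 32.9 = -2.3
C1* = sqrt((5.6)^2 + (10.4)^2) = 11.812
C2* = sqrt((9.9)^2 + (14.4)^2) = 17.475
Delta C* = 17.475 - 11.812 = 5.66
Delta E = sqrt((-2.3)^2 + (4.3)^2 + (4.0)^2) = 6.31


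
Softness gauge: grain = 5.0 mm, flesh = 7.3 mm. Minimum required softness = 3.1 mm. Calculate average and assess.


Average = (5.0 + 7.3) / 2 = 6.15 mm
Minimum = 3.1 mm
Meets requirement: Yes


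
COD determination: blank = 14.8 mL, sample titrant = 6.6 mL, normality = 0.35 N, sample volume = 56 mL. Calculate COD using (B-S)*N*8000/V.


410.0 mg/L

COD = (14.8 - 6.6) x 0.35 x 8000 / 56
COD = 8.2 x 0.35 x 8000 / 56
COD = 410.0 mg/L


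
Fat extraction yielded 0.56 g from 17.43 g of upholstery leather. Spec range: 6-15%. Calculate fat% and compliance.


Fat% = 0.56 / 17.43 x 100 = 3.2%
Spec range: 6-15%
Compliant: No


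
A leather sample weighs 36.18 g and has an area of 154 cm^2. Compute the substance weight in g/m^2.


Substance weight = mass / area x 10000
SW = 36.18 / 154 x 10000
SW = 2349.4 g/m^2


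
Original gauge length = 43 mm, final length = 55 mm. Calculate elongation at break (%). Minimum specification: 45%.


Elongation = 27.9%
Meets spec: No

Extension = 55 - 43 = 12 mm
Elongation = 12 / 43 x 100 = 27.9%
Minimum required: 45%
Meets specification: No


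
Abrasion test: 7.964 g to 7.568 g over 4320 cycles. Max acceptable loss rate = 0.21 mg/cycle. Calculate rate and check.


Loss = 7.964 - 7.568 = 0.396 g
Rate = 0.396 g / 4320 cycles x 1000 = 0.092 mg/cycle
Max = 0.21 mg/cycle
Passes: Yes
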